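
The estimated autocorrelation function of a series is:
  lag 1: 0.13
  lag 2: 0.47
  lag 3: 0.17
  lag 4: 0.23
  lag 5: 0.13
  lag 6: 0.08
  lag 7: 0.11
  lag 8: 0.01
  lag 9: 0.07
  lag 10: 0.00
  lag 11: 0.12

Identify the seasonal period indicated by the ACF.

The largest autocorrelation is r_2 = 0.47, with a weaker echo at lag 4 (0.23); the remaining lags stay at or below 0.17.
The dominant spike at lag 2 indicates a seasonal period of 2.

2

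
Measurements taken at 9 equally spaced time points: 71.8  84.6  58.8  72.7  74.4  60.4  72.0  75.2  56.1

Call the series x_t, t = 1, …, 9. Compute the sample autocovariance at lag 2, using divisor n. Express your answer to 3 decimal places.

Mean x̄ = (71.8 + 84.6 + 58.8 + 72.7 + 74.4 + 60.4 + 72.0 + 75.2 + 56.1)/9 = 69.5556
Σ_{t=1}^{7}(x_t−x̄)(x_{t+2}−x̄) = -130.4551
γ_2 = -130.4551 / 9 = -14.495

-14.495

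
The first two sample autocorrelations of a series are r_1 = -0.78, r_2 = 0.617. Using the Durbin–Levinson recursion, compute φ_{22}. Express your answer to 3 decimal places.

0.022

φ_{22} = (r_2 − r_1²) / (1 − r_1²)
r_1² = (-0.78)² = 0.6084
Numerator = 0.617 − 0.6084 = 0.0086; denominator = 1 − 0.6084 = 0.3916
φ_{22} = 0.0086 / 0.3916 = 0.022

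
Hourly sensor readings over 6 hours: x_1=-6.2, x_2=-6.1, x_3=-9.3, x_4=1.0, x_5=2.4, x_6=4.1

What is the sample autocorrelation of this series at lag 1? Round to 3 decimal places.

Mean x̄ = (-6.2 − 6.1 − 9.3 + 1.0 + 2.4 + 4.1)/6 = -2.3500
Σ(x_t−x̄)(x_{t+1}−x̄) = (14.4375) + (26.0625) + (-23.2825) + (15.9125) + (30.6375) = 63.7675
Denominator Σ(x_t−x̄)² = 152.5750
r_1 = 63.7675 / 152.5750 = 0.418

0.418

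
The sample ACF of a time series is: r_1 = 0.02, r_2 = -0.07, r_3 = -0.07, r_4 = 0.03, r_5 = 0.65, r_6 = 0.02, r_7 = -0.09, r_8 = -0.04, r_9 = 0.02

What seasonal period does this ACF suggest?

The largest autocorrelation is r_5 = 0.65; the remaining lags stay at or below 0.03.
The dominant spike at lag 5 indicates a seasonal period of 5.

5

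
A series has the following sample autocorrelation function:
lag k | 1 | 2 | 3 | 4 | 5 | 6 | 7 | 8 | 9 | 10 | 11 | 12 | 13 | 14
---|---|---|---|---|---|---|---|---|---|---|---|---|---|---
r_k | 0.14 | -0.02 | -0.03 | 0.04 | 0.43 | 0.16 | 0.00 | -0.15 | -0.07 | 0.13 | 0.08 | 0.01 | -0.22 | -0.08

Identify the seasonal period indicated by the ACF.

The largest autocorrelation is r_5 = 0.43; the remaining lags stay at or below 0.16.
The dominant spike at lag 5 indicates a seasonal period of 5.

5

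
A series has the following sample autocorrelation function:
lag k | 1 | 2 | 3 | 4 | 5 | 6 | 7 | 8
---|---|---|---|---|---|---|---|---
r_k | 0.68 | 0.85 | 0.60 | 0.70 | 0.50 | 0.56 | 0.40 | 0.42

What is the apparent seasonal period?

2

The largest autocorrelation is r_2 = 0.85, with a weaker echo at lag 4 (0.70); the remaining lags stay at or below 0.68.
The dominant spike at lag 2 indicates a seasonal period of 2.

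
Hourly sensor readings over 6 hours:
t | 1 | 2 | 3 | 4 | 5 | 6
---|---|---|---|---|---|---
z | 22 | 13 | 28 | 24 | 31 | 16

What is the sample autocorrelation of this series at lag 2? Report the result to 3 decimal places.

Mean z̄ = (22 + 13 + 28 + 24 + 31 + 16)/6 = 22.3333
Deviations from mean: -0.3333, -9.3333, 5.6667, 1.6667, 8.6667, -6.3333
Σ(z_t−z̄)(z_{t+2}−z̄) = (-1.8889) + (-15.5556) + (49.1111) + (-10.5556) = 21.1111
Denominator Σ(z_t−z̄)² = 237.3333
r_2 = 21.1111 / 237.3333 = 0.089

0.089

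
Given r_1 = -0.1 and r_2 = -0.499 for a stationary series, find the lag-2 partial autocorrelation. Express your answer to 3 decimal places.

-0.514

φ_{22} = (r_2 − r_1²) / (1 − r_1²)
r_1² = (-0.1)² = 0.01
Numerator = -0.499 − 0.0100 = -0.5090; denominator = 1 − 0.0100 = 0.9900
φ_{22} = -0.5090 / 0.9900 = -0.514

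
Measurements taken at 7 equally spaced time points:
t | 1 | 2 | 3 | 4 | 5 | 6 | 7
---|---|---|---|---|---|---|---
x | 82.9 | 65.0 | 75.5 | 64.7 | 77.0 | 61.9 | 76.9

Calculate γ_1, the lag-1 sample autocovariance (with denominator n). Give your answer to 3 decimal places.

Mean x̄ = (82.9 + 65.0 + 75.5 + 64.7 + 77.0 + 61.9 + 76.9)/7 = 71.9857
Deviations: 10.9143, -6.9857, 3.5143, -7.2857, 5.0143, -10.0857, 4.9143
Σ_{t=1}^{6}(x_t−x̄)(x_{t+1}−x̄) = -263.0673
γ_1 = -263.0673 / 7 = -37.581

-37.581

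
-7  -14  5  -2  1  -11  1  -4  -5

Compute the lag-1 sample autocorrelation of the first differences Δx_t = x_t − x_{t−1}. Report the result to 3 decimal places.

-0.671

First differences Δx: -7, 19, -7, 3, -12, 12, -5, -1
Mean of differences = 0.2500
Numerator Σ(Δx_t−Δx̄)(Δx_{t+1}−Δx̄) = -524.5625
Denominator Σ(Δx_t−Δx̄)² = 781.5000
r_1(Δx) = -524.5625 / 781.5000 = -0.671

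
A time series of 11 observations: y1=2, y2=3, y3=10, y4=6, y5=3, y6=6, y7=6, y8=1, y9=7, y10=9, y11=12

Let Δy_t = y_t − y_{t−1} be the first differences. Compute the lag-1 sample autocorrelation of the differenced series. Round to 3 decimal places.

-0.250

First differences Δy: 1, 7, -4, -3, 3, 0, -5, 6, 2, 3
Mean of differences = 1.0000
Numerator Σ(Δy_t−Δȳ)(Δy_{t+1}−Δȳ) = -37.0000
Denominator Σ(Δy_t−Δȳ)² = 148.0000
r_1(Δy) = -37.0000 / 148.0000 = -0.250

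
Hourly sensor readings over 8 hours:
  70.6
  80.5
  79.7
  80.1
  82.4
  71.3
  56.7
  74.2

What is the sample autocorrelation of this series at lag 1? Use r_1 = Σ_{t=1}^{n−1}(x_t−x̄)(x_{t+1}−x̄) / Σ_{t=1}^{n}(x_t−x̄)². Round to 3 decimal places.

0.237

Mean x̄ = (70.6 + 80.5 + 79.7 + 80.1 + 82.4 + 71.3 + 56.7 + 74.2)/8 = 74.4375
Deviations from mean: -3.8375, 6.0625, 5.2625, 5.6625, 7.9625, -3.1375, -17.7375, -0.2375
Σ(x_t−x̄)(x_{t+1}−x̄) = (-23.2648) + (31.9039) + (29.7989) + (45.0877) + (-24.9823) + (55.6514) + (4.2127) = 118.4073
Denominator Σ(x_t−x̄)² = 499.1588
r_1 = 118.4073 / 499.1588 = 0.237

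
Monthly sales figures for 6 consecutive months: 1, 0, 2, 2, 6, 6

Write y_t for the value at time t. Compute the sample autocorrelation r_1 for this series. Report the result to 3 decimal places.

0.476

Mean ȳ = (1 + 0 + 2 + 2 + 6 + 6)/6 = 2.8333
Deviations from mean: -1.8333, -2.8333, -0.8333, -0.8333, 3.1667, 3.1667
Σ(y_t−ȳ)(y_{t+1}−ȳ) = (5.1944) + (2.3611) + (0.6944) + (-2.6389) + (10.0278) = 15.6389
Denominator Σ(y_t−ȳ)² = 32.8333
r_1 = 15.6389 / 32.8333 = 0.476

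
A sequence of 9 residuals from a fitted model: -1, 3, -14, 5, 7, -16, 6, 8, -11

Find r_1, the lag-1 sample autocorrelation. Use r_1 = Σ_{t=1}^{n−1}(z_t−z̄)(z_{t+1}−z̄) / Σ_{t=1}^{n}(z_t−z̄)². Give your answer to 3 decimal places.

Mean z̄ = (-1 + 3 − 14 + 5 + 7 − 16 + 6 + 8 − 11)/9 = -1.4444
Numerator Σ_{t=1}^{8}(z_t−z̄)(z_{t+1}−z̄) = -331.5309
Denominator Σ(z_t−z̄)² = 738.2222
r_1 = -331.5309 / 738.2222 = -0.449

-0.449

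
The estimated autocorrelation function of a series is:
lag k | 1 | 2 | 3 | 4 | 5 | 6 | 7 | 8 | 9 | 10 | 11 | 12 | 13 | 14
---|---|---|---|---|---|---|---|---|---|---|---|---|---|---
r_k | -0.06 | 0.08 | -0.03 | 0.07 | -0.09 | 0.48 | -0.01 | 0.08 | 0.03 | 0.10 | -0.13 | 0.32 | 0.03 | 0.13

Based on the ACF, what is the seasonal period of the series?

6

The largest autocorrelation is r_6 = 0.48, with a weaker echo at lag 12 (0.32); the remaining lags stay at or below 0.13.
The dominant spike at lag 6 indicates a seasonal period of 6.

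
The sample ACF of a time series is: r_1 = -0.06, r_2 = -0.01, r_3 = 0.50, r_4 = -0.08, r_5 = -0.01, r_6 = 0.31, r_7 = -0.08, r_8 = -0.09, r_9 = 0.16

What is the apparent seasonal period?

The largest autocorrelation is r_3 = 0.50, with weaker echoes at lags 6 (0.31) and 9 (0.16); the remaining lags stay at or below -0.01.
The dominant spike at lag 3 indicates a seasonal period of 3.

3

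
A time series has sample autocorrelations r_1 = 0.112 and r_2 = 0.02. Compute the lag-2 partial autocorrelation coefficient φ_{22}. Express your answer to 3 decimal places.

φ_{22} = (r_2 − r_1²) / (1 − r_1²)
r_1² = (0.112)² = 0.012544
Numerator = 0.02 − 0.0125 = 0.0075; denominator = 1 − 0.0125 = 0.9875
φ_{22} = 0.0075 / 0.9875 = 0.008

0.008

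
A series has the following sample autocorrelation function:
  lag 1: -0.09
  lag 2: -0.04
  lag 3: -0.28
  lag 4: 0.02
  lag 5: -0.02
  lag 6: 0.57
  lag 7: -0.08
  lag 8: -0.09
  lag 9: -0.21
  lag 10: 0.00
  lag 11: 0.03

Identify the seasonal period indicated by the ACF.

6

The largest autocorrelation is r_6 = 0.57; the remaining lags stay at or below 0.03.
The dominant spike at lag 6 indicates a seasonal period of 6.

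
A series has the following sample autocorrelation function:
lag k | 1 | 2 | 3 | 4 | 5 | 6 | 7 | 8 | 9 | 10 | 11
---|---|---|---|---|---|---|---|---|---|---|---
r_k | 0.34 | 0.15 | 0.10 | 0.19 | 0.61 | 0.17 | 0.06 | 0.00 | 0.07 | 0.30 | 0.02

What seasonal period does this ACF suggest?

The largest autocorrelation is r_5 = 0.61; the remaining lags stay at or below 0.34. The elevated value at lag 1 (0.34), dropping to 0.15 at lag 2, reflects decaying short-term dependence rather than seasonality.
The dominant spike at lag 5 indicates a seasonal period of 5.

5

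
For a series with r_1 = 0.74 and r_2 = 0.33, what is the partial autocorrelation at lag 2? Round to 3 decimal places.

φ_{22} = (r_2 − r_1²) / (1 − r_1²)
r_1² = (0.74)² = 0.5476
Numerator = 0.33 − 0.5476 = -0.2176; denominator = 1 − 0.5476 = 0.4524
φ_{22} = -0.2176 / 0.4524 = -0.481

-0.481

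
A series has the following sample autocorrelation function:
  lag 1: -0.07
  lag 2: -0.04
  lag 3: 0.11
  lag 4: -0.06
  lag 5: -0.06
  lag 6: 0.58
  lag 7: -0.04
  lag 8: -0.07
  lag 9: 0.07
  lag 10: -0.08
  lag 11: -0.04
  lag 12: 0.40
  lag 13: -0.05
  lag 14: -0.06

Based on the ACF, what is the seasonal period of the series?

6

The largest autocorrelation is r_6 = 0.58, with a weaker echo at lag 12 (0.40); the remaining lags stay at or below 0.11.
The dominant spike at lag 6 indicates a seasonal period of 6.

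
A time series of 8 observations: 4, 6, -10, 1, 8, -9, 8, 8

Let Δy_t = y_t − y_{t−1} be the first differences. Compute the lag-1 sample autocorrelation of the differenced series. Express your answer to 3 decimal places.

First differences Δy: 2, -16, 11, 7, -17, 17, 0
Mean of differences = 0.5714
Numerator Σ(Δy_t−Δȳ)(Δy_{t+1}−Δȳ) = -540.4694
Denominator Σ(Δy_t−Δȳ)² = 1005.7143
r_1(Δy) = -540.4694 / 1005.7143 = -0.537

-0.537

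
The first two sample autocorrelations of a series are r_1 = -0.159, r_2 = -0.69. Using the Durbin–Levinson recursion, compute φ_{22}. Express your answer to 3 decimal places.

φ_{22} = (r_2 − r_1²) / (1 − r_1²)
r_1² = (-0.159)² = 0.025281
Numerator = -0.69 − 0.0253 = -0.7153; denominator = 1 − 0.0253 = 0.9747
φ_{22} = -0.7153 / 0.9747 = -0.734

-0.734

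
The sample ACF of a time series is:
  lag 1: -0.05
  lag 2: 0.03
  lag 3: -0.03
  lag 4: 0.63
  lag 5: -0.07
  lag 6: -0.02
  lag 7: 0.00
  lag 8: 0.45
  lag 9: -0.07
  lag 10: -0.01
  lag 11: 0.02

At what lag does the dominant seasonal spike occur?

4

The largest autocorrelation is r_4 = 0.63, with a weaker echo at lag 8 (0.45); the remaining lags stay at or below 0.03.
The dominant spike at lag 4 indicates a seasonal period of 4.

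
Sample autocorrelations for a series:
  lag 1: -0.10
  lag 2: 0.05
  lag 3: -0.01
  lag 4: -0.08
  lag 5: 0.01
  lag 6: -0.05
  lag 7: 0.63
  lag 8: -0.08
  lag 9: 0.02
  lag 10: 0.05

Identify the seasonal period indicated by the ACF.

7

The largest autocorrelation is r_7 = 0.63; the remaining lags stay at or below 0.05.
The dominant spike at lag 7 indicates a seasonal period of 7.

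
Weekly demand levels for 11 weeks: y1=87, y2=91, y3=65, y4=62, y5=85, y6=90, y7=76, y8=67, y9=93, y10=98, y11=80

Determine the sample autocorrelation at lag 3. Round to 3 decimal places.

-0.090

Mean ȳ = (87 + 91 + 65 + 62 + 85 + 90 + 76 + 67 + 93 + 98 + 80)/11 = 81.2727
Numerator Σ_{t=1}^{8}(y_t−ȳ)(y_{t+3}−ȳ) = -135.4050
Denominator Σ(y_t−ȳ)² = 1504.1818
r_3 = -135.4050 / 1504.1818 = -0.090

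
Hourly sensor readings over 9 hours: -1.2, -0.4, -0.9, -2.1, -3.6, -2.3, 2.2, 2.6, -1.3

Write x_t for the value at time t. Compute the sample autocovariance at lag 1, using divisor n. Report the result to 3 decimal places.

1.305

Mean x̄ = (-1.2 − 0.4 − 0.9 − 2.1 − 3.6 − 2.3 + 2.2 + 2.6 − 1.3)/9 = -0.7778
Σ_{t=1}^{8}(x_t−x̄)(x_{t+1}−x̄) = 11.7451
γ_1 = 11.7451 / 9 = 1.305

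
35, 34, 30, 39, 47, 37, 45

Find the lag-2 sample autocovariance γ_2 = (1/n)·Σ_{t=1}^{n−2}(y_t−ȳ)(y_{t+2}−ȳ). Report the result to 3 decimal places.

Mean ȳ = (35 + 34 + 30 + 39 + 47 + 37 + 45)/7 = 38.1429
Deviations: -3.1429, -4.1429, -8.1429, 0.8571, 8.8571, -1.1429, 6.8571
Σ_{t=1}^{5}(y_t−ȳ)(y_{t+2}−ȳ) = 9.6735
γ_2 = 9.6735 / 7 = 1.382

1.382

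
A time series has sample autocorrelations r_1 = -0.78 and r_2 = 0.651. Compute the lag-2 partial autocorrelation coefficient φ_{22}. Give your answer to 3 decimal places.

φ_{22} = (r_2 − r_1²) / (1 − r_1²)
r_1² = (-0.78)² = 0.6084
Numerator = 0.651 − 0.6084 = 0.0426; denominator = 1 − 0.6084 = 0.3916
φ_{22} = 0.0426 / 0.3916 = 0.109

0.109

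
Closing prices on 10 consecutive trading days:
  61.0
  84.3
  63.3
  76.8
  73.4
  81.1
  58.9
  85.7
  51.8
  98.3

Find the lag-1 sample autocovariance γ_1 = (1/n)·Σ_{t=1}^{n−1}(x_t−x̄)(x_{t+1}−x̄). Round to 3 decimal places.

Mean x̄ = (61.0 + 84.3 + 63.3 + 76.8 + 73.4 + 81.1 + 58.9 + 85.7 + 51.8 + 98.3)/10 = 73.4600
Σ_{t=1}^{9}(x_t−x̄)(x_{t+1}−x̄) = -1372.3996
γ_1 = -1372.3996 / 10 = -137.240

-137.240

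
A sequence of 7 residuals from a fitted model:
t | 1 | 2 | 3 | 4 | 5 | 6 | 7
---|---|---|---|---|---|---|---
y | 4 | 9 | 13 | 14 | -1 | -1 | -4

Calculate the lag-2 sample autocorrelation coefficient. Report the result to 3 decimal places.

Mean ȳ = (4 + 9 + 13 + 14 − 1 − 1 − 4)/7 = 4.8571
Σ(y_t−ȳ)(y_{t+2}−ȳ) = (-6.9796) + (37.8776) + (-47.6939) + (-53.5510) + (51.8776) = -18.4694
Denominator Σ(y_t−ȳ)² = 314.8571
r_2 = -18.4694 / 314.8571 = -0.059

-0.059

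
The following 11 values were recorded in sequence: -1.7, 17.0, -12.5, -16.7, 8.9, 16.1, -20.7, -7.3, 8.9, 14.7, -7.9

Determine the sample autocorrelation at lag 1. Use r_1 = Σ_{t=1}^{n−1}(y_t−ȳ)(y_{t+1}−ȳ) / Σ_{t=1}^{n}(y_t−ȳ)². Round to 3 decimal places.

Mean ȳ = (-1.7 + 17.0 − 12.5 − 16.7 + 8.9 + 16.1 − 20.7 − 7.3 + 8.9 + 14.7 − 7.9)/11 = -0.1091
Numerator Σ_{t=1}^{10}(y_t−ȳ)(y_{t+1}−ȳ) = -269.5155
Denominator Σ(y_t−ȳ)² = 1904.8091
r_1 = -269.5155 / 1904.8091 = -0.141

-0.141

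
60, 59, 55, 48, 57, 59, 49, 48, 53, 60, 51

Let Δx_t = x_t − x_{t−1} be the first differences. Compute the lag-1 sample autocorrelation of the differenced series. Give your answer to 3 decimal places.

First differences Δx: -1, -4, -7, 9, 2, -10, -1, 5, 7, -9
Mean of differences = -0.9000
Numerator Σ(Δx_t−Δx̄)(Δx_{t+1}−Δx̄) = -55.9100
Denominator Σ(Δx_t−Δx̄)² = 398.9000
r_1(Δx) = -55.9100 / 398.9000 = -0.140

-0.140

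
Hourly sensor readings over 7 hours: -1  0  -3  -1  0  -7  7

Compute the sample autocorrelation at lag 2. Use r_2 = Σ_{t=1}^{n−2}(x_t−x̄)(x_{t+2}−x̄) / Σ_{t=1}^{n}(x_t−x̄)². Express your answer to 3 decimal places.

Mean x̄ = (-1 + 0 − 3 − 1 + 0 − 7 + 7)/7 = -0.7143
Deviations from mean: -0.2857, 0.7143, -2.2857, -0.2857, 0.7143, -6.2857, 7.7143
Σ(x_t−x̄)(x_{t+2}−x̄) = (0.6531) + (-0.2041) + (-1.6327) + (1.7959) + (5.5102) = 6.1224
Denominator Σ(x_t−x̄)² = 105.4286
r_2 = 6.1224 / 105.4286 = 0.058

0.058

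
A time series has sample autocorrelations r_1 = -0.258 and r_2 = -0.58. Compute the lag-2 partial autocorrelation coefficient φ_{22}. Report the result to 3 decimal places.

-0.693

φ_{22} = (r_2 − r_1²) / (1 − r_1²)
r_1² = (-0.258)² = 0.066564
Numerator = -0.58 − 0.0666 = -0.6466; denominator = 1 − 0.0666 = 0.9334
φ_{22} = -0.6466 / 0.9334 = -0.693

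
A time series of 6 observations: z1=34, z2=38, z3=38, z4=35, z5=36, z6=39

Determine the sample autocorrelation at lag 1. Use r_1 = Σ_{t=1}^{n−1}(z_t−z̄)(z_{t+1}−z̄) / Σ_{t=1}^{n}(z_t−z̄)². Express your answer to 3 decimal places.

Mean z̄ = (34 + 38 + 38 + 35 + 36 + 39)/6 = 36.6667
Deviations from mean: -2.6667, 1.3333, 1.3333, -1.6667, -0.6667, 2.3333
Σ(z_t−z̄)(z_{t+1}−z̄) = (-3.5556) + (1.7778) + (-2.2222) + (1.1111) + (-1.5556) = -4.4444
Denominator Σ(z_t−z̄)² = 19.3333
r_1 = -4.4444 / 19.3333 = -0.230

-0.230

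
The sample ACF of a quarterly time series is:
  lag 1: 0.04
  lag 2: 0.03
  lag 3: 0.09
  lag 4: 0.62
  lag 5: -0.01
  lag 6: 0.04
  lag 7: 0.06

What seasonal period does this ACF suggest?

The largest autocorrelation is r_4 = 0.62; the remaining lags stay at or below 0.09.
The dominant spike at lag 4 indicates a seasonal period of 4.

4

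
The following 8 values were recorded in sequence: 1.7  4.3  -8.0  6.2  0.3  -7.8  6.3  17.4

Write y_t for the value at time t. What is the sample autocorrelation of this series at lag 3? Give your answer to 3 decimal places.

0.173

Mean ȳ = (1.7 + 4.3 − 8.0 + 6.2 + 0.3 − 7.8 + 6.3 + 17.4)/8 = 2.5500
Deviations from mean: -0.8500, 1.7500, -10.5500, 3.6500, -2.2500, -10.3500, 3.7500, 14.8500
Σ(y_t−ȳ)(y_{t+3}−ȳ) = (-3.1025) + (-3.9375) + (109.1925) + (13.6875) + (-33.4125) = 82.4275
Denominator Σ(y_t−ȳ)² = 475.1800
r_3 = 82.4275 / 475.1800 = 0.173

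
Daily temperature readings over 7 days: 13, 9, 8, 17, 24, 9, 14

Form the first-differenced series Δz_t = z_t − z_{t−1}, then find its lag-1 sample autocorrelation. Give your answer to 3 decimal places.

-0.308

First differences Δz: -4, -1, 9, 7, -15, 5
Mean of differences = 0.1667
Numerator Σ(Δz_t−Δz̄)(Δz_{t+1}−Δz̄) = -122.0278
Denominator Σ(Δz_t−Δz̄)² = 396.8333
r_1(Δz) = -122.0278 / 396.8333 = -0.308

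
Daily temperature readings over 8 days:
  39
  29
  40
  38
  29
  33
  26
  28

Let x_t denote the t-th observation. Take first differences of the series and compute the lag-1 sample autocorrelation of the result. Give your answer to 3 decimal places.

First differences Δx: -10, 11, -2, -9, 4, -7, 2
Mean of differences = -1.5714
Numerator Σ(Δx_t−Δx̄)(Δx_{t+1}−Δx̄) = -199.1837
Denominator Σ(Δx_t−Δx̄)² = 357.7143
r_1(Δx) = -199.1837 / 357.7143 = -0.557

-0.557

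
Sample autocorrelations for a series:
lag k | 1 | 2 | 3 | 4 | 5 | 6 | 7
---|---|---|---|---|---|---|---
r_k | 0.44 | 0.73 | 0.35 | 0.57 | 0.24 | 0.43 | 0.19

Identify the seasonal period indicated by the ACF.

2

The largest autocorrelation is r_2 = 0.73, with a weaker echo at lag 4 (0.57); the remaining lags stay at or below 0.44.
The dominant spike at lag 2 indicates a seasonal period of 2.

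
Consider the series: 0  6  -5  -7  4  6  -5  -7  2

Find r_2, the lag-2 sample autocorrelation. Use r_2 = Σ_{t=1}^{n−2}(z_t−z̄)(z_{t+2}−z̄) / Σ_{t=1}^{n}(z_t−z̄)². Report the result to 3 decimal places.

-0.769

Mean z̄ = (0 + 6 − 5 − 7 + 4 + 6 − 5 − 7 + 2)/9 = -0.6667
Σ(z_t−z̄)(z_{t+2}−z̄) = (-2.8889) + (-42.2222) + (-20.2222) + (-42.2222) + (-20.2222) + (-42.2222) + (-11.5556) = -181.5556
Denominator Σ(z_t−z̄)² = 236.0000
r_2 = -181.5556 / 236.0000 = -0.769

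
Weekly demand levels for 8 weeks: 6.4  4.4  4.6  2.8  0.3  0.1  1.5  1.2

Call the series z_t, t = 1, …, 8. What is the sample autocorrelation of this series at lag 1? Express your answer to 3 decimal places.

Mean z̄ = (6.4 + 4.4 + 4.6 + 2.8 + 0.3 + 0.1 + 1.5 + 1.2)/8 = 2.6625
Σ(z_t−z̄)(z_{t+1}−z̄) = (6.4939) + (3.3664) + (0.2664) + (-0.3248) + (6.0539) + (2.9789) + (1.7002) = 20.5348
Denominator Σ(z_t−z̄)² = 36.3988
r_1 = 20.5348 / 36.3988 = 0.564

0.564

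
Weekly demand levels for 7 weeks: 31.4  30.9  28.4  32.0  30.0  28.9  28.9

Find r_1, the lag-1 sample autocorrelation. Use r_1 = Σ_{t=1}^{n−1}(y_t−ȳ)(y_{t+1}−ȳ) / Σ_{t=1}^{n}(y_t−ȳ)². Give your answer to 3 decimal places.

Mean ȳ = (31.4 + 30.9 + 28.4 + 32.0 + 30.0 + 28.9 + 28.9)/7 = 30.0714
Deviations from mean: 1.3286, 0.8286, -1.6714, 1.9286, -0.0714, -1.1714, -1.1714
Numerator Σ_{t=1}^{6}(y_t−ȳ)(y_{t+1}−ȳ) = -2.1894
Denominator Σ(y_t−ȳ)² = 11.7143
r_1 = -2.1894 / 11.7143 = -0.187

-0.187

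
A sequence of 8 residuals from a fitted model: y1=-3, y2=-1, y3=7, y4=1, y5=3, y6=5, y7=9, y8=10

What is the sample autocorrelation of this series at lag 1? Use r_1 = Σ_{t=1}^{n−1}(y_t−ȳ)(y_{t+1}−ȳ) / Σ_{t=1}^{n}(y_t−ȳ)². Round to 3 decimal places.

0.310

Mean ȳ = (-3 − 1 + 7 + 1 + 3 + 5 + 9 + 10)/8 = 3.8750
Deviations from mean: -6.8750, -4.8750, 3.1250, -2.8750, -0.8750, 1.1250, 5.1250, 6.1250
Numerator Σ_{t=1}^{7}(y_t−ȳ)(y_{t+1}−ȳ) = 47.9844
Denominator Σ(y_t−ȳ)² = 154.8750
r_1 = 47.9844 / 154.8750 = 0.310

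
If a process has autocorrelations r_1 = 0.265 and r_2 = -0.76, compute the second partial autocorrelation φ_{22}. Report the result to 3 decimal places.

φ_{22} = (r_2 − r_1²) / (1 − r_1²)
r_1² = (0.265)² = 0.070225
Numerator = -0.76 − 0.0702 = -0.8302; denominator = 1 − 0.0702 = 0.9298
φ_{22} = -0.8302 / 0.9298 = -0.893

-0.893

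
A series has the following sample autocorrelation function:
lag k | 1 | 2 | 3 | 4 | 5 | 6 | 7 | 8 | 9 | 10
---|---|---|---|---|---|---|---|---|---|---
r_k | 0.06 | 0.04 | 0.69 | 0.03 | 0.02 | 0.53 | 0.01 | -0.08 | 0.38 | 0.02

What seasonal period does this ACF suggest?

The largest autocorrelation is r_3 = 0.69, with weaker echoes at lags 6 (0.53) and 9 (0.38); the remaining lags stay at or below 0.06.
The dominant spike at lag 3 indicates a seasonal period of 3.

3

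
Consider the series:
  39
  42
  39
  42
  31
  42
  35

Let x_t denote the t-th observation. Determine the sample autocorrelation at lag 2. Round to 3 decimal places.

Mean x̄ = (39 + 42 + 39 + 42 + 31 + 42 + 35)/7 = 38.5714
Deviations from mean: 0.4286, 3.4286, 0.4286, 3.4286, -7.5714, 3.4286, -3.5714
Σ(x_t−x̄)(x_{t+2}−x̄) = (0.1837) + (11.7551) + (-3.2449) + (11.7551) + (27.0408) = 47.4898
Denominator Σ(x_t−x̄)² = 105.7143
r_2 = 47.4898 / 105.7143 = 0.449

0.449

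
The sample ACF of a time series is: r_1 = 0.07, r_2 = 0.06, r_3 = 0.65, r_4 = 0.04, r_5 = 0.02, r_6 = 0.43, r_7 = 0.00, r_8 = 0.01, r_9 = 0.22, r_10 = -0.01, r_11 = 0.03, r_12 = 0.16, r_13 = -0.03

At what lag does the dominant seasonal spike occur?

3

The largest autocorrelation is r_3 = 0.65, with weaker echoes at lags 6 (0.43), 9 (0.22) and 12 (0.16); the remaining lags stay at or below 0.07.
The dominant spike at lag 3 indicates a seasonal period of 3.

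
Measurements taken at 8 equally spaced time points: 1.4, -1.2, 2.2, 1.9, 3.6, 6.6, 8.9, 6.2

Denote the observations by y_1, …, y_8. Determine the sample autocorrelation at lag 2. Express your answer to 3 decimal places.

Mean ȳ = (1.4 − 1.2 + 2.2 + 1.9 + 3.6 + 6.6 + 8.9 + 6.2)/8 = 3.7000
Deviations from mean: -2.3000, -4.9000, -1.5000, -1.8000, -0.1000, 2.9000, 5.2000, 2.5000
Numerator Σ_{t=1}^{6}(y_t−ȳ)(y_{t+2}−ȳ) = 13.9300
Denominator Σ(y_t−ȳ)² = 76.5000
r_2 = 13.9300 / 76.5000 = 0.182

0.182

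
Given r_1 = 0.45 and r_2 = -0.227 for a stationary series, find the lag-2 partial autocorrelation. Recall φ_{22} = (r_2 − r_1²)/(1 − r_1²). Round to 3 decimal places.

-0.539

φ_{22} = (r_2 − r_1²) / (1 − r_1²)
r_1² = (0.45)² = 0.2025
Numerator = -0.227 − 0.2025 = -0.4295; denominator = 1 − 0.2025 = 0.7975
φ_{22} = -0.4295 / 0.7975 = -0.539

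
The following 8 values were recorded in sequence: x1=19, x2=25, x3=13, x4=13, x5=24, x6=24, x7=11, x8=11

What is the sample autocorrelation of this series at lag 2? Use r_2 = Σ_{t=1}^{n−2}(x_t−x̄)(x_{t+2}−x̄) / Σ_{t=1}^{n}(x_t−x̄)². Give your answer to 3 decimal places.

-0.685

Mean x̄ = (19 + 25 + 13 + 13 + 24 + 24 + 11 + 11)/8 = 17.5000
Deviations from mean: 1.5000, 7.5000, -4.5000, -4.5000, 6.5000, 6.5000, -6.5000, -6.5000
Σ(x_t−x̄)(x_{t+2}−x̄) = (-6.7500) + (-33.7500) + (-29.2500) + (-29.2500) + (-42.2500) + (-42.2500) = -183.5000
Denominator Σ(x_t−x̄)² = 268.0000
r_2 = -183.5000 / 268.0000 = -0.685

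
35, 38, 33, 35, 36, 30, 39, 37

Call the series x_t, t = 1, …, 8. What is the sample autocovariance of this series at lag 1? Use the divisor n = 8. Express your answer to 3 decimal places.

-2.939

Mean x̄ = (35 + 38 + 33 + 35 + 36 + 30 + 39 + 37)/8 = 35.3750
Deviations: -0.3750, 2.6250, -2.3750, -0.3750, 0.6250, -5.3750, 3.6250, 1.6250
Σ_{t=1}^{7}(x_t−x̄)(x_{t+1}−x̄) = -23.5156
γ_1 = -23.5156 / 8 = -2.939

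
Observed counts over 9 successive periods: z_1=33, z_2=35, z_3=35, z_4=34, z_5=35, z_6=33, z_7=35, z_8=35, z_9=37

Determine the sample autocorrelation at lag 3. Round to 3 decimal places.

-0.278

Mean z̄ = (33 + 35 + 35 + 34 + 35 + 33 + 35 + 35 + 37)/9 = 34.6667
Numerator Σ_{t=1}^{6}(z_t−z̄)(z_{t+3}−z̄) = -3.3333
Denominator Σ(z_t−z̄)² = 12.0000
r_3 = -3.3333 / 12.0000 = -0.278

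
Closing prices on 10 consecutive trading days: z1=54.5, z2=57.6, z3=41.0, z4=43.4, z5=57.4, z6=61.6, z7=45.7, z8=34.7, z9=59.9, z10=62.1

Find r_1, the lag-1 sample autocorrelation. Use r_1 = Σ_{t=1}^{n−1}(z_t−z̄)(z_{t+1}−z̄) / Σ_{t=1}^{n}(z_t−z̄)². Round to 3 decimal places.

0.048

Mean z̄ = (54.5 + 57.6 + 41.0 + 43.4 + 57.4 + 61.6 + 45.7 + 34.7 + 59.9 + 62.1)/10 = 51.7900
Numerator Σ_{t=1}^{9}(z_t−z̄)(z_{t+1}−z̄) = 40.8989
Denominator Σ(z_t−z̄)² = 856.8490
r_1 = 40.8989 / 856.8490 = 0.048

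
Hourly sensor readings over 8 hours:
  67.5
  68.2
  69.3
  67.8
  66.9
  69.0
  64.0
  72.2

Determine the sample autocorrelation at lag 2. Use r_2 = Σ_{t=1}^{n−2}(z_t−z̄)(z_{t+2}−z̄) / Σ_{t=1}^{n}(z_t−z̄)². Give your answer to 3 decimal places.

Mean z̄ = (67.5 + 68.2 + 69.3 + 67.8 + 66.9 + 69.0 + 64.0 + 72.2)/8 = 68.1125
Deviations from mean: -0.6125, 0.0875, 1.1875, -0.3125, -1.2125, 0.8875, -4.1125, 4.0875
Numerator Σ_{t=1}^{6}(z_t−z̄)(z_{t+2}−z̄) = 6.1422
Denominator Σ(z_t−z̄)² = 37.7688
r_2 = 6.1422 / 37.7688 = 0.163

0.163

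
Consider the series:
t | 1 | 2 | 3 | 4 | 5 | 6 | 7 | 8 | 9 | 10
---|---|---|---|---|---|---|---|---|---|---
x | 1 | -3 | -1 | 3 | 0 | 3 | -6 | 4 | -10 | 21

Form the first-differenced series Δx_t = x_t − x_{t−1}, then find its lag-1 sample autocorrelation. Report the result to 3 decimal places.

First differences Δx: -4, 2, 4, -3, 3, -9, 10, -14, 31
Mean of differences = 2.2222
Numerator Σ(Δx_t−Δx̄)(Δx_{t+1}−Δx̄) = -701.3827
Denominator Σ(Δx_t−Δx̄)² = 1347.5556
r_1(Δx) = -701.3827 / 1347.5556 = -0.520

-0.520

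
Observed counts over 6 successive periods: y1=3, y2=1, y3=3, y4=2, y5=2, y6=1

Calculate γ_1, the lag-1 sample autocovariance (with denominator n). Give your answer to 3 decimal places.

-0.333

Mean ȳ = (3 + 1 + 3 + 2 + 2 + 1)/6 = 2.0000
Deviations: 1.0000, -1.0000, 1.0000, 0.0000, 0.0000, -1.0000
Σ_{t=1}^{5}(y_t−ȳ)(y_{t+1}−ȳ) = -2.0000
γ_1 = -2.0000 / 6 = -0.333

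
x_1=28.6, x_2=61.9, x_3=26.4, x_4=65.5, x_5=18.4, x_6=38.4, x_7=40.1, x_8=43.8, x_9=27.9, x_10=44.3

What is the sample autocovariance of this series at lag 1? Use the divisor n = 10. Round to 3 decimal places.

Mean x̄ = (28.6 + 61.9 + 26.4 + 65.5 + 18.4 + 38.4 + 40.1 + 43.8 + 27.9 + 44.3)/10 = 39.5300
Σ_{t=1}^{9}(x_t−x̄)(x_{t+1}−x̄) = -1507.4229
γ_1 = -1507.4229 / 10 = -150.742

-150.742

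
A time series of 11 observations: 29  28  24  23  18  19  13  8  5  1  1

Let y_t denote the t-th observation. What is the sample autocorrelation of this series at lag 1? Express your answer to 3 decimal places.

Mean ȳ = (29 + 28 + 24 + 23 + 18 + 19 + 13 + 8 + 5 + 1 + 1)/11 = 15.3636
Numerator Σ_{t=1}^{10}(y_t−ȳ)(y_{t+1}−ȳ) = 817.4132
Denominator Σ(y_t−ȳ)² = 1078.5455
r_1 = 817.4132 / 1078.5455 = 0.758

0.758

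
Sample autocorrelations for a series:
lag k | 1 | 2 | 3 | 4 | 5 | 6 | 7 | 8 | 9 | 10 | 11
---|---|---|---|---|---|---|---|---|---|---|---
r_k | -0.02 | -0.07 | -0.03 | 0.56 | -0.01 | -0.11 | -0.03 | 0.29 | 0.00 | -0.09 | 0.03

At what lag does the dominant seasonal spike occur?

4

The largest autocorrelation is r_4 = 0.56, with a weaker echo at lag 8 (0.29); the remaining lags stay at or below 0.03.
The dominant spike at lag 4 indicates a seasonal period of 4.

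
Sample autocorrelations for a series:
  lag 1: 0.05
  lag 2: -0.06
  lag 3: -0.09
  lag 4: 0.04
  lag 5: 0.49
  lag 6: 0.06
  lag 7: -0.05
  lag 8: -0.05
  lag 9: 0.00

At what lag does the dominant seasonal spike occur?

5

The largest autocorrelation is r_5 = 0.49; the remaining lags stay at or below 0.06.
The dominant spike at lag 5 indicates a seasonal period of 5.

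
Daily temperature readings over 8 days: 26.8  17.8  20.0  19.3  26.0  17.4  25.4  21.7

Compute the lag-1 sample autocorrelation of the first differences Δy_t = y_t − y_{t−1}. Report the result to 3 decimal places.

-0.634

First differences Δy: -9.0, 2.2, -0.7, 6.7, -8.6, 8.0, -3.7
Mean of differences = -0.7286
Numerator Σ(Δy_t−Δȳ)(Δy_{t+1}−Δȳ) = -177.0437
Denominator Σ(Δy_t−Δȳ)² = 279.1543
r_1(Δy) = -177.0437 / 279.1543 = -0.634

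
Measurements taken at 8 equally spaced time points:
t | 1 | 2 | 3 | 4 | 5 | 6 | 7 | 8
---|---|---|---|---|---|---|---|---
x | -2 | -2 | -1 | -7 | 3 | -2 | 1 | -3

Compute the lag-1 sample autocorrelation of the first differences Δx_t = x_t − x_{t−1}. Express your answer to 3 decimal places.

First differences Δx: 0, 1, -6, 10, -5, 3, -4
Mean of differences = -0.1429
Numerator Σ(Δx_t−Δx̄)(Δx_{t+1}−Δx̄) = -142.5918
Denominator Σ(Δx_t−Δx̄)² = 186.8571
r_1(Δx) = -142.5918 / 186.8571 = -0.763

-0.763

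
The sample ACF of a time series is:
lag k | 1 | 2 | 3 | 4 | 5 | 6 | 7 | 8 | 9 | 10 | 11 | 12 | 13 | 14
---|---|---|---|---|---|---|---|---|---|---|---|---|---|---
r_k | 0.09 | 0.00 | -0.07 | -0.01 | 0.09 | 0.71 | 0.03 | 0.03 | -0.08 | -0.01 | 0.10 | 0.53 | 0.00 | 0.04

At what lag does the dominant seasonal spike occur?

6

The largest autocorrelation is r_6 = 0.71, with a weaker echo at lag 12 (0.53); the remaining lags stay at or below 0.10.
The dominant spike at lag 6 indicates a seasonal period of 6.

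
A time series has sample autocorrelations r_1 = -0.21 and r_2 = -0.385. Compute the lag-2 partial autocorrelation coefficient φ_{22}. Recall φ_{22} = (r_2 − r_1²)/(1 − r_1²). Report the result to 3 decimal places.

-0.449

φ_{22} = (r_2 − r_1²) / (1 − r_1²)
r_1² = (-0.21)² = 0.0441
Numerator = -0.385 − 0.0441 = -0.4291; denominator = 1 − 0.0441 = 0.9559
φ_{22} = -0.4291 / 0.9559 = -0.449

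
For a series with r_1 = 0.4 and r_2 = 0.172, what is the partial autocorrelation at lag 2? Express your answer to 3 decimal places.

φ_{22} = (r_2 − r_1²) / (1 − r_1²)
r_1² = (0.4)² = 0.16
Numerator = 0.172 − 0.1600 = 0.0120; denominator = 1 − 0.1600 = 0.8400
φ_{22} = 0.0120 / 0.8400 = 0.014

0.014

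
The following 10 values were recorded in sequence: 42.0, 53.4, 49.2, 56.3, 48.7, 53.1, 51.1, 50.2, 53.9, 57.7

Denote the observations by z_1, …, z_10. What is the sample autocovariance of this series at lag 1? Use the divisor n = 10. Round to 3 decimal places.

-3.998

Mean z̄ = (42.0 + 53.4 + 49.2 + 56.3 + 48.7 + 53.1 + 51.1 + 50.2 + 53.9 + 57.7)/10 = 51.5600
Σ_{t=1}^{9}(z_t−z̄)(z_{t+1}−z̄) = -39.9776
γ_1 = -39.9776 / 10 = -3.998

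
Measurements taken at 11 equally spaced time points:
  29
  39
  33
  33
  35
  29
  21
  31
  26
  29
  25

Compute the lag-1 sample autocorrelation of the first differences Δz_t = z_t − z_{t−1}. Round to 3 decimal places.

First differences Δz: 10, -6, 0, 2, -6, -8, 10, -5, 3, -4
Mean of differences = -0.4000
Numerator Σ(Δz_t−Δz̄)(Δz_{t+1}−Δz̄) = -185.1600
Denominator Σ(Δz_t−Δz̄)² = 388.4000
r_1(Δz) = -185.1600 / 388.4000 = -0.477

-0.477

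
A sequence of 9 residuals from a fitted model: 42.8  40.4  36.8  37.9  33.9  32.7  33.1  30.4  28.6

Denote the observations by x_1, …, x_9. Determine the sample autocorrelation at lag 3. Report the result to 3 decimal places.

0.154

Mean x̄ = (42.8 + 40.4 + 36.8 + 37.9 + 33.9 + 32.7 + 33.1 + 30.4 + 28.6)/9 = 35.1778
Σ(x_t−x̄)(x_{t+3}−x̄) = (20.7494) + (-6.6728) + (-4.0195) + (-5.6562) + (6.1049) + (16.2983) = 26.8041
Denominator Σ(x_t−x̄)² = 173.5956
r_3 = 26.8041 / 173.5956 = 0.154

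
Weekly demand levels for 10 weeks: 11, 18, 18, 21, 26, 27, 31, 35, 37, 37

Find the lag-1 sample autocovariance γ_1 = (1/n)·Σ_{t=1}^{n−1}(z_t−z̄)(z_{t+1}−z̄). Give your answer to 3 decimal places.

49.349

Mean z̄ = (11 + 18 + 18 + 21 + 26 + 27 + 31 + 35 + 37 + 37)/10 = 26.1000
Σ_{t=1}^{9}(z_t−z̄)(z_{t+1}−z̄) = 493.4900
γ_1 = 493.4900 / 10 = 49.349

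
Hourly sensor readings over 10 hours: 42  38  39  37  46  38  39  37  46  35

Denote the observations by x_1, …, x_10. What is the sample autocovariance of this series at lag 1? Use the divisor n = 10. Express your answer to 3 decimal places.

-7.209

Mean x̄ = (42 + 38 + 39 + 37 + 46 + 38 + 39 + 37 + 46 + 35)/10 = 39.7000
Σ_{t=1}^{9}(x_t−x̄)(x_{t+1}−x̄) = -72.0900
γ_1 = -72.0900 / 10 = -7.209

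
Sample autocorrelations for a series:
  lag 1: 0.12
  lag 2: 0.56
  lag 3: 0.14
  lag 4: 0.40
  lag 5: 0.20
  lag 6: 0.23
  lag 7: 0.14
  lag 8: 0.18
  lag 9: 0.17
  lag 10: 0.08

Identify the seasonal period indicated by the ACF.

The largest autocorrelation is r_2 = 0.56, with weaker echoes at lags 4 (0.40) and 6 (0.23); the remaining lags stay at or below 0.20.
The dominant spike at lag 2 indicates a seasonal period of 2.

2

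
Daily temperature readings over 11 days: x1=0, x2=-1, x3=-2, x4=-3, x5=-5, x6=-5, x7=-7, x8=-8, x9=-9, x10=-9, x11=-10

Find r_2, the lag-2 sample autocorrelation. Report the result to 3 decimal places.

0.500

Mean x̄ = (0 − 1 − 2 − 3 − 5 − 5 − 7 − 8 − 9 − 9 − 10)/11 = -5.3636
Numerator Σ_{t=1}^{9}(x_t−x̄)(x_{t+2}−x̄) = 61.2810
Denominator Σ(x_t−x̄)² = 122.5455
r_2 = 61.2810 / 122.5455 = 0.500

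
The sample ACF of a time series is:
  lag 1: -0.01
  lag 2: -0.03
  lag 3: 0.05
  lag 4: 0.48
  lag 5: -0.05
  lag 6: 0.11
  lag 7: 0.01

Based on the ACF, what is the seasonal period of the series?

4

The largest autocorrelation is r_4 = 0.48; the remaining lags stay at or below 0.11.
The dominant spike at lag 4 indicates a seasonal period of 4.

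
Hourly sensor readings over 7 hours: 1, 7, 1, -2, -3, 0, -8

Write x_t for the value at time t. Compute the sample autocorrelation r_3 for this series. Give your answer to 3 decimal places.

Mean x̄ = (1 + 7 + 1 − 2 − 3 + 0 − 8)/7 = -0.5714
Deviations from mean: 1.5714, 7.5714, 1.5714, -1.4286, -2.4286, 0.5714, -7.4286
Σ(x_t−x̄)(x_{t+3}−x̄) = (-2.2449) + (-18.3878) + (0.8980) + (10.6122) = -9.1224
Denominator Σ(x_t−x̄)² = 125.7143
r_3 = -9.1224 / 125.7143 = -0.073

-0.073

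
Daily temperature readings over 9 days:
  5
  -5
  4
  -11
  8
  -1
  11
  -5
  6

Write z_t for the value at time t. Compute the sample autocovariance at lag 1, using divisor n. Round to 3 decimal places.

Mean z̄ = (5 − 5 + 4 − 11 + 8 − 1 + 11 − 5 + 6)/9 = 1.3333
Σ_{t=1}^{8}(z_t−z̄)(z_{t+1}−z̄) = -284.1111
γ_1 = -284.1111 / 9 = -31.568

-31.568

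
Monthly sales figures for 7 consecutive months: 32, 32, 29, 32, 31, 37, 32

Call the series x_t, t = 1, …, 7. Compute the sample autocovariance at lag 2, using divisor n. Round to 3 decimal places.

Mean x̄ = (32 + 32 + 29 + 32 + 31 + 37 + 32)/7 = 32.1429
Σ_{t=1}^{5}(x_t−x̄)(x_{t+2}−x̄) = 3.5306
γ_2 = 3.5306 / 7 = 0.504

0.504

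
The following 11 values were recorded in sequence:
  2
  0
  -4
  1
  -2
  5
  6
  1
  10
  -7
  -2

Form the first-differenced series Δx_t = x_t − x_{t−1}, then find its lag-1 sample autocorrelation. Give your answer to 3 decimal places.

First differences Δx: -2, -4, 5, -3, 7, 1, -5, 9, -17, 5
Mean of differences = -0.4000
Numerator Σ(Δx_t−Δx̄)(Δx_{t+1}−Δx̄) = -331.9600
Denominator Σ(Δx_t−Δx̄)² = 522.4000
r_1(Δx) = -331.9600 / 522.4000 = -0.635

-0.635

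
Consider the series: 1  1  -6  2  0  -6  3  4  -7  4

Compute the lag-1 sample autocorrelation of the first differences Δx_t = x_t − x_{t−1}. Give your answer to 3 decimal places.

First differences Δx: 0, -7, 8, -2, -6, 9, 1, -11, 11
Mean of differences = 0.3333
Numerator Σ(Δx_t−Δx̄)(Δx_{t+1}−Δx̄) = -234.4444
Denominator Σ(Δx_t−Δx̄)² = 476.0000
r_1(Δx) = -234.4444 / 476.0000 = -0.493

-0.493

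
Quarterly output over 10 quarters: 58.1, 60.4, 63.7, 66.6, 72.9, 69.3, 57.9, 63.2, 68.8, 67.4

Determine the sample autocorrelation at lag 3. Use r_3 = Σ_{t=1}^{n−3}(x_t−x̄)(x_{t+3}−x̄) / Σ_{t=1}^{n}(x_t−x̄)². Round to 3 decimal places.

-0.344

Mean x̄ = (58.1 + 60.4 + 63.7 + 66.6 + 72.9 + 69.3 + 57.9 + 63.2 + 68.8 + 67.4)/10 = 64.8300
Numerator Σ_{t=1}^{7}(x_t−x̄)(x_{t+3}−x̄) = -78.1977
Denominator Σ(x_t−x̄)² = 227.4810
r_3 = -78.1977 / 227.4810 = -0.344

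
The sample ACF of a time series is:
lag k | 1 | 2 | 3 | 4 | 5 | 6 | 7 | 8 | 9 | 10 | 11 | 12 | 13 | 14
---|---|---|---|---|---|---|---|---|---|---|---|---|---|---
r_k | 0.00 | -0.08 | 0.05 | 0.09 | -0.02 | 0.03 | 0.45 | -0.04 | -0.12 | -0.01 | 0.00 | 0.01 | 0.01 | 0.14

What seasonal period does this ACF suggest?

The largest autocorrelation is r_7 = 0.45; the remaining lags stay at or below 0.14.
The dominant spike at lag 7 indicates a seasonal period of 7.

7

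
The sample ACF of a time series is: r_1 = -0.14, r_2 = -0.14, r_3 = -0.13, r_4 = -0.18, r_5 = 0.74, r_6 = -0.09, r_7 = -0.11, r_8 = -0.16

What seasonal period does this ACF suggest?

5

The largest autocorrelation is r_5 = 0.74; the remaining lags stay at or below -0.09.
The dominant spike at lag 5 indicates a seasonal period of 5.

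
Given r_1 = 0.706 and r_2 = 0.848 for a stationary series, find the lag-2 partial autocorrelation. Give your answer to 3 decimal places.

φ_{22} = (r_2 − r_1²) / (1 − r_1²)
r_1² = (0.706)² = 0.498436
Numerator = 0.848 − 0.4984 = 0.3496; denominator = 1 − 0.4984 = 0.5016
φ_{22} = 0.3496 / 0.5016 = 0.697

0.697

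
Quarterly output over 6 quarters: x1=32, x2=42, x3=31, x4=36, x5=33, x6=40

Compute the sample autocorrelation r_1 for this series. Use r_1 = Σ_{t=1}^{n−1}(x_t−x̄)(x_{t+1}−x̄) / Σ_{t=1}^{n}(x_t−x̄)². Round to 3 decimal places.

-0.659

Mean x̄ = (32 + 42 + 31 + 36 + 33 + 40)/6 = 35.6667
Deviations from mean: -3.6667, 6.3333, -4.6667, 0.3333, -2.6667, 4.3333
Σ(x_t−x̄)(x_{t+1}−x̄) = (-23.2222) + (-29.5556) + (-1.5556) + (-0.8889) + (-11.5556) = -66.7778
Denominator Σ(x_t−x̄)² = 101.3333
r_1 = -66.7778 / 101.3333 = -0.659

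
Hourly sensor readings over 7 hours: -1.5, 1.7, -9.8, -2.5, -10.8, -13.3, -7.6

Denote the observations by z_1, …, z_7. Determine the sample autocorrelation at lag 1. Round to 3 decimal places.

Mean z̄ = (-1.5 + 1.7 − 9.8 − 2.5 − 10.8 − 13.3 − 7.6)/7 = -6.2571
Deviations from mean: 4.7571, 7.9571, -3.5429, 3.7571, -4.5429, -7.0429, -1.3429
Σ(z_t−z̄)(z_{t+1}−z̄) = (37.8533) + (-28.1910) + (-13.3110) + (-17.0682) + (31.9947) + (9.4576) = 20.7353
Denominator Σ(z_t−z̄)² = 184.6571
r_1 = 20.7353 / 184.6571 = 0.112

0.112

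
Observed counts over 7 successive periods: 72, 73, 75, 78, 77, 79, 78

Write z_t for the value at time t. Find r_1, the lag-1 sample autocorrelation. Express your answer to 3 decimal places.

Mean z̄ = (72 + 73 + 75 + 78 + 77 + 79 + 78)/7 = 76.0000
Σ(z_t−z̄)(z_{t+1}−z̄) = (12.0000) + (3.0000) + (-2.0000) + (2.0000) + (3.0000) + (6.0000) = 24.0000
Denominator Σ(z_t−z̄)² = 44.0000
r_1 = 24.0000 / 44.0000 = 0.545

0.545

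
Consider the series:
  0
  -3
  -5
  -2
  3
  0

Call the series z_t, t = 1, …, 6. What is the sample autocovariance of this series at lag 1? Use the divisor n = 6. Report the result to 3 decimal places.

Mean z̄ = (0 − 3 − 5 − 2 + 3 + 0)/6 = -1.1667
Deviations: 1.1667, -1.8333, -3.8333, -0.8333, 4.1667, 1.1667
Σ_{t=1}^{5}(z_t−z̄)(z_{t+1}−z̄) = 9.4722
γ_1 = 9.4722 / 6 = 1.579

1.579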